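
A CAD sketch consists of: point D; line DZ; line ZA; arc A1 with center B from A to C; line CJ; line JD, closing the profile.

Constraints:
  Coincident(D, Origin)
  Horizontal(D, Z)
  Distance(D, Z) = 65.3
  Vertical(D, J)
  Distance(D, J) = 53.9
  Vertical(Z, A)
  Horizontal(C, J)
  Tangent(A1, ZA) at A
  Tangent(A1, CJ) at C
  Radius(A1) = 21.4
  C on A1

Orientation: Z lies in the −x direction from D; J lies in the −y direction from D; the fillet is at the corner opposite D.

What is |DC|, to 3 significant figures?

69.5

The virtual corner opposite D is at (-65.3, -53.9). The tangent condition forces BA to be normal to ZA and A1 meets CJ tangentially, so BC is at right angles to CJ, with radius 21.4, so the center B sits 21.4 in from both sides at B = (-43.9, -32.5). That places the tangent points at A = (-65.3, -32.5) on ZA and C = (-43.9, -53.9) on CJ. Then |DC| = |C − D| = 69.5.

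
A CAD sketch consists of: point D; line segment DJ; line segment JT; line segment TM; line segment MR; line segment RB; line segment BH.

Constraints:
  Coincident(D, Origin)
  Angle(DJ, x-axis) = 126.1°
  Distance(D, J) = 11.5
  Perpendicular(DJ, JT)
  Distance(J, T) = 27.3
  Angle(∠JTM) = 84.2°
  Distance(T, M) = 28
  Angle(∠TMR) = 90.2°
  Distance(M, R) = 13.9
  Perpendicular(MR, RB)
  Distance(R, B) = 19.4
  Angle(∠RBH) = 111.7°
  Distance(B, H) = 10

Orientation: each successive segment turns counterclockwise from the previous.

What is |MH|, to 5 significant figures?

23.553

D is at the origin; DJ runs at 126.1° with length 11.5, so J = (-6.7758, 9.2919). DJ is perpendicular to JT, so JT runs at -143.90°; with |JT| = 27.3, T = (-28.834, -6.7932). ∠JTM = 84.2° gives TM at -48.100° from the x-axis; with |TM| = 28.0, M = (-10.135, -27.634). ∠TMR = 90.2° gives MR at 41.700° from the x-axis; with |MR| = 13.9, R = (0.24370, -18.387). MR is perpendicular to RB, so RB runs at 131.70°; with |RB| = 19.4, B = (-12.662, -3.9024). ∠RBH = 111.7° gives BH at -160.00° from the x-axis; with |BH| = 10.0, H = (-22.059, -7.3226). Then |MH| = |H − M| = 23.553.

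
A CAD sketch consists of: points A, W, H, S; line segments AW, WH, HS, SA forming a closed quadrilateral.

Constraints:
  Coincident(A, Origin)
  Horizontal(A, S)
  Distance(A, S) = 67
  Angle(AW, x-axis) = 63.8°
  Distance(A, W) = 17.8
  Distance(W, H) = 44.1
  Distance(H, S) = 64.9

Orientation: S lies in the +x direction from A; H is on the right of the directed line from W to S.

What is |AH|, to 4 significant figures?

29.38

Checks: A.y = 0.00, S.y = 0.00 ✓; |WH| = 44.10 ✓; |HS| = 64.90 ✓.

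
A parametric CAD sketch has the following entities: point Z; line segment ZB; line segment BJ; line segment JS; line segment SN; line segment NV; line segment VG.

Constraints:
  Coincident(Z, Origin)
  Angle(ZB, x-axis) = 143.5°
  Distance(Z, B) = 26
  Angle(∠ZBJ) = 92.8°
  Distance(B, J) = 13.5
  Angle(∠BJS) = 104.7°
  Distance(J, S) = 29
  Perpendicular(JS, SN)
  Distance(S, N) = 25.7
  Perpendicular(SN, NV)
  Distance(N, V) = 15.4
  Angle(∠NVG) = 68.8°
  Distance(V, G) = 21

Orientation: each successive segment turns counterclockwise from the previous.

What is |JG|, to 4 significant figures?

22.06

Z is at the origin; ZB runs at 143.5° with length 26.0, so B = (-20.90, 15.47). ∠ZBJ = 92.8° gives BJ at -129.3° from the x-axis; with |BJ| = 13.5, J = (-29.45, 5.019). ∠BJS = 104.7° gives JS at -54.00° from the x-axis; with |JS| = 29.0, S = (-12.41, -18.44). JS is perpendicular to SN, so SN runs at 36.00°; with |SN| = 25.7, N = (8.387, -3.337). SN is perpendicular to NV, so NV runs at 126.0°; with |NV| = 15.4, V = (-0.6653, 9.122). ∠NVG = 68.8° gives VG at -122.8° from the x-axis; with |VG| = 21.0, G = (-12.04, -8.530). Then |JG| = |G − J| = 22.06.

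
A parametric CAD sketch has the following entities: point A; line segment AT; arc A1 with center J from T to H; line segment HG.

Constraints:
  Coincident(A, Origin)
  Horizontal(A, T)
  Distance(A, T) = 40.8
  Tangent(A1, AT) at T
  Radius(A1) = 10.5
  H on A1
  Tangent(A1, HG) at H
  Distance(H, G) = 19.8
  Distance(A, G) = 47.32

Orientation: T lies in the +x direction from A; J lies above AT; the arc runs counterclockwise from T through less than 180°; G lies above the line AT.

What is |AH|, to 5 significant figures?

51.558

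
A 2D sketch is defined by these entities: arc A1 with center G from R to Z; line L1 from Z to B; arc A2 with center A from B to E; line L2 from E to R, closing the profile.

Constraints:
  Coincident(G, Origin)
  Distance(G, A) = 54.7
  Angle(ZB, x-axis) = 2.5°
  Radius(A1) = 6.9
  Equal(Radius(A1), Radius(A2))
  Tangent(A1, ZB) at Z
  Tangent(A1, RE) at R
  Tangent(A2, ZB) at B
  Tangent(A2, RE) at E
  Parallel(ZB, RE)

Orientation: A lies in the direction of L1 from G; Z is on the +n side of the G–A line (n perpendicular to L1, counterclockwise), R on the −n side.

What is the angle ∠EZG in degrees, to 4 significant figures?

75.84°

The slot axis is L1's direction at 2.5°, so u = (cos 2.5°, sin 2.5°) = (0.9990, 0.04362) and n = (−sin 2.5°, cos 2.5°) = (-0.04362, 0.9990). G is at the origin and A lies 54.7 along u from G, so A = 54.7·u = (54.65, 2.386). Tangency of A1 to both parallel lines with radius 6.9 puts Z and R at G ± 6.9·n: Z = (-0.3010, 6.893), R = (0.3010, -6.893). Equal radii place B and E the same way about A: B = A + 6.9·n = (54.35, 9.279), E = A − 6.9·n = (54.95, -4.507). Then cos ∠EZG = ZE·ZG / (|ZE||ZG|), giving 75.84°.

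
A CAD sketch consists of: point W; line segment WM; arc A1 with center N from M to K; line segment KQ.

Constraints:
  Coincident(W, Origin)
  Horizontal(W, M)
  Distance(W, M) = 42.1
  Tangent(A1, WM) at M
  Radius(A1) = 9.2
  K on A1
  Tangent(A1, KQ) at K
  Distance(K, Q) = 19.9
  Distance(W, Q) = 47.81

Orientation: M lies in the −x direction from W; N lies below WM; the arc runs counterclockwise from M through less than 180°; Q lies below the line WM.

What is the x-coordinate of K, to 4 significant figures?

-49.28

W is at the origin; WM is horizontal with |WM| = 42.1 and M on the −x side, so M = (-42.10, 0.000). Tangency of A1 to WM means the radius NM is perpendicular to WM, so N = M + (0, -9.2) = (-42.10, -9.200). Since NK ⟂ KQ (tangency), |NQ| = √(9.2² + 19.9²) = 21.92 regardless of where K sits on A1. So Q lies on both circle(W, 47.81) and circle(N, 21.92); the below-WM intersection is Q = (-36.83, -30.48). K is the foot of the tangent from Q: K = (-49.28, -14.95).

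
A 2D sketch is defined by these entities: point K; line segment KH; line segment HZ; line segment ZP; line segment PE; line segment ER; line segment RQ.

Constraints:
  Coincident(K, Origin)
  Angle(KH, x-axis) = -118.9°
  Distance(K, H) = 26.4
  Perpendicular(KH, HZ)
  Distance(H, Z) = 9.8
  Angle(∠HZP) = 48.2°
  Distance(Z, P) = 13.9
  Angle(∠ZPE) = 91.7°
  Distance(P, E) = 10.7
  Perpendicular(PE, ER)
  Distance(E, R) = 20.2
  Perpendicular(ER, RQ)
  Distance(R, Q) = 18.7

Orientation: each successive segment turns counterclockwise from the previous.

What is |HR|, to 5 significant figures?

13.126

∠ZPE = 91.7° gives PE at -168.80° from the x-axis; with |PE| = 10.7, E = (-17.778, -16.378). The perpendicularity gives ER at right angles to PE, so ER runs at -78.800°; with |ER| = 20.2, R = (-13.855, -36.193). Then |HR| = |R − H| = 13.126.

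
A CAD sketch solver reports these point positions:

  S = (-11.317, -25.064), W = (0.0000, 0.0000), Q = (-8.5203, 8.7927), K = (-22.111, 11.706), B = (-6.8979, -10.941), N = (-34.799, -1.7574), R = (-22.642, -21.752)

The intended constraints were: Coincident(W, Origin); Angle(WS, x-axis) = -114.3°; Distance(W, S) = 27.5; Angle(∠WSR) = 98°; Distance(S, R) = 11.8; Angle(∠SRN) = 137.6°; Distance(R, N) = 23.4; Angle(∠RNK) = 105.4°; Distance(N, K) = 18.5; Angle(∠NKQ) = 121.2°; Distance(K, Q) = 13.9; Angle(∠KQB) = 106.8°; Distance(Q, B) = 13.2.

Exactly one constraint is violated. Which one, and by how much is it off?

Distance(Q, B) = 13.2 — off by 6.60.

W = (0.00, 0.00) ✓; WS at -114.3° ✓; |WS| = 27.50 ✓; ∠WSR = 98.00° ✓; |SR| = 11.80 ✓; ∠SRN = 137.6° ✓; |RN| = 23.40 ✓; ∠RNK = 105.4° ✓; |NK| = 18.50 ✓; ∠NKQ = 121.2° ✓; |KQ| = 13.90 ✓; ∠KQB = 106.8° ✓; |QB| = 19.80 ✗.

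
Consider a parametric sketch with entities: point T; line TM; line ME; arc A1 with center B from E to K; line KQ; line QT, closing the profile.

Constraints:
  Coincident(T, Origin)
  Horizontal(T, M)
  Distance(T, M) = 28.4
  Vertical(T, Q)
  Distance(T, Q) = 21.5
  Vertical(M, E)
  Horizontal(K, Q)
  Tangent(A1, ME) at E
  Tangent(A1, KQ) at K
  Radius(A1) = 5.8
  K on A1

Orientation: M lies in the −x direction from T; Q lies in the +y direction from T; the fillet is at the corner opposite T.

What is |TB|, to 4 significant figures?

27.52

TQ is vertical with |TQ| = 21.5 and Q on the +y side, so Q = (0.000, 21.50). The virtual corner opposite T is at (-28.40, 21.50). Tangency of A1 to ME means the radius BE is perpendicular to ME and tangency of A1 to KQ means the radius BK is perpendicular to KQ, with radius 5.8, so the center B sits 5.8 in from both sides at B = (-22.60, 15.70). Then |TB| = |B − T| = 27.52.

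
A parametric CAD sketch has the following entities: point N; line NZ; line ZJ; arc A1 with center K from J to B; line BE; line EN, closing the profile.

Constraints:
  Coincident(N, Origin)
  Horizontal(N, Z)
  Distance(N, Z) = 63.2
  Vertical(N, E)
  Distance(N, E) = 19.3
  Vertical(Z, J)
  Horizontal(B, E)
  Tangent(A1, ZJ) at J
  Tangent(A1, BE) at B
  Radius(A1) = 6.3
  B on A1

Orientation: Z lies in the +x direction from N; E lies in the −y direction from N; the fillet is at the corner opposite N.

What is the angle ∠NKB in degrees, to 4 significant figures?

102.9°

The virtual corner opposite N is at (63.20, -19.30). The tangent condition forces KJ to be normal to ZJ and the tangent condition forces KB to be normal to BE, with radius 6.3, so the center K sits 6.3 in from both sides at K = (56.90, -13.00). That places the tangent points at J = (63.20, -13.00) on ZJ and B = (56.90, -19.30) on BE. Then cos ∠NKB = KN·KB / (|KN||KB|), giving 102.9°.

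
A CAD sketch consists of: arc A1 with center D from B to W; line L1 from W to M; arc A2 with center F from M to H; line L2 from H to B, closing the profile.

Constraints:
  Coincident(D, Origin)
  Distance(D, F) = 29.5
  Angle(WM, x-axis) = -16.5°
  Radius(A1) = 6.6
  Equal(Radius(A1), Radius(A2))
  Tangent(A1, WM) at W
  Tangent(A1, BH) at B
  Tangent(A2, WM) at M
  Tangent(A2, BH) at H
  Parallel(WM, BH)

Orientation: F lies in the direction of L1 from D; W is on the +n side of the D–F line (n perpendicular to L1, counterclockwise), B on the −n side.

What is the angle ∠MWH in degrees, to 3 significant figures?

24.1°

The slot axis is L1's direction at -16.5°, so u = (cos -16.5°, sin -16.5°) = (0.959, -0.284) and n = (−sin -16.5°, cos -16.5°) = (0.284, 0.959). D is at the origin and F lies 29.5 along u from D, so F = 29.5·u = (28.3, -8.38). Tangency of A1 to both parallel lines with radius 6.6 puts W and B at D ± 6.6·n: W = (1.87, 6.33), B = (-1.87, -6.33). Equal radii place M and H the same way about F: M = F + 6.6·n = (30.2, -2.05), H = F − 6.6·n = (26.4, -14.7). Then cos ∠MWH = WM·WH / (|WM||WH|), giving 24.1°.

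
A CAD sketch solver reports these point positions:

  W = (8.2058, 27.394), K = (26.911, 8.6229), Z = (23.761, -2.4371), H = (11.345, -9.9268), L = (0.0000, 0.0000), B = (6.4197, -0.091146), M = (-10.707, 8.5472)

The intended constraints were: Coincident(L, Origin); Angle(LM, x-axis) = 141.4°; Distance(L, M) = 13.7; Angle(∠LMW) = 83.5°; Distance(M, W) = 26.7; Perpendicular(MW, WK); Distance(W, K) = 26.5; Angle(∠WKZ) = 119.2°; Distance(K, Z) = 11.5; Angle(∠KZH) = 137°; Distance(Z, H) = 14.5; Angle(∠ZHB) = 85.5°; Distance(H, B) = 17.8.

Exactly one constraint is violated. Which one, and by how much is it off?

Distance(H, B) = 17.8 — off by 6.80.

L = (0.00, 0.00) ✓; LM at 141.4° ✓; |LM| = 13.70 ✓; ∠LMW = 83.50° ✓; |MW| = 26.70 ✓; ∠(MW, WK) = 90.00° ✓; |WK| = 26.50 ✓; ∠WKZ = 119.2° ✓; |KZ| = 11.50 ✓; ∠KZH = 137.0° ✓; |ZH| = 14.50 ✓; ∠ZHB = 85.50° ✓; |HB| = 11.00 ✗.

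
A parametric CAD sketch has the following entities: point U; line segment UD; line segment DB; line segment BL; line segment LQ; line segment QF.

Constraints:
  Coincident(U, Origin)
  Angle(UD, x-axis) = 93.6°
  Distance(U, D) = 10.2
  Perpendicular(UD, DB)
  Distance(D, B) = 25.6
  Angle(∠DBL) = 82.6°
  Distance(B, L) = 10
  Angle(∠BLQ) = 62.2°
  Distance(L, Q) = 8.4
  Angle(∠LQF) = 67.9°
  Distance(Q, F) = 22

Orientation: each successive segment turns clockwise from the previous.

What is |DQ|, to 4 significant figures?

18.17

U is at the origin; UD runs at 93.6° with length 10.2, so D = (-0.6405, 10.18). The perpendicularity gives DB at right angles to UD, so DB runs at 3.600°; with |DB| = 25.6, B = (24.91, 11.79). ∠DBL = 82.6° gives BL at -93.80° from the x-axis; with |BL| = 10.0, L = (24.25, 1.809). ∠BLQ = 62.2° gives LQ at 148.4° from the x-axis; with |LQ| = 8.4, Q = (17.09, 6.211). Then |DQ| = |Q − D| = 18.17.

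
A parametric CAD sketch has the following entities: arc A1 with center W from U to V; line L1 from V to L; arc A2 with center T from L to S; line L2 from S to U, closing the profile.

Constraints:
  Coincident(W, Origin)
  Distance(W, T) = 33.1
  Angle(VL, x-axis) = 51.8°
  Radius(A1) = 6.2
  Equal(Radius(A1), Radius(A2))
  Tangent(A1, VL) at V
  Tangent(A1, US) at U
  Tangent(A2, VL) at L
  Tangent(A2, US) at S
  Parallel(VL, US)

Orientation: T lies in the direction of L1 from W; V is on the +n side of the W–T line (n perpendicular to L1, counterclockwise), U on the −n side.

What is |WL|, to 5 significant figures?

33.676

The slot axis is L1's direction at 51.8°, so u = (cos 51.8°, sin 51.8°) = (0.61841, 0.78586) and n = (−sin 51.8°, cos 51.8°) = (-0.78586, 0.61841). W is at the origin and T lies 33.1 along u from W, so T = 33.1·u = (20.469, 26.012). Tangency of A1 to both parallel lines with radius 6.2 puts V and U at W ± 6.2·n: V = (-4.8723, 3.8341), U = (4.8723, -3.8341). Equal radii place L and S the same way about T: L = T + 6.2·n = (15.597, 29.846), S = T − 6.2·n = (25.342, 22.178). Then |WL| = |L − W| = 33.676.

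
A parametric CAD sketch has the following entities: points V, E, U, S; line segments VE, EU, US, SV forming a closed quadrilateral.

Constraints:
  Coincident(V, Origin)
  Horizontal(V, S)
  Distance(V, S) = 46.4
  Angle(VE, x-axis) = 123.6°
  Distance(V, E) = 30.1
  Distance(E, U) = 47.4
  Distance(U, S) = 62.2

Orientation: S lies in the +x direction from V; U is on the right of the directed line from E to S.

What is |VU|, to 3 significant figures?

25.0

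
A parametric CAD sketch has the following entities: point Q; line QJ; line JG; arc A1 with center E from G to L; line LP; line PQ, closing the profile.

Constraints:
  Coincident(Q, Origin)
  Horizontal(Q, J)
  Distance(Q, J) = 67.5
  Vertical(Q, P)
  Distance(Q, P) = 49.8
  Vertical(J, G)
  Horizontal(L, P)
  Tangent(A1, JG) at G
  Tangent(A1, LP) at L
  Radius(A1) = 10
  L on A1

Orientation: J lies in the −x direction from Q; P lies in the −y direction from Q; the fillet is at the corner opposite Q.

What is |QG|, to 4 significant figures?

78.36

Q is at the origin; QJ is horizontal with |QJ| = 67.5 and J on the −x side, so J = (-67.50, 0.000). Q and P share the same x with |QP| = 49.8 and P on the −y side, so P = (0.000, -49.80). The virtual corner opposite Q is at (-67.50, -49.80). Tangency of A1 to JG means the radius EG is perpendicular to JG and since A1 is tangent to LP there, EL ⟂ LP, with radius 10.0, so the center E sits 10.0 in from both sides at E = (-57.50, -39.80). That places the tangent points at G = (-67.50, -39.80) on JG and L = (-57.50, -49.80) on LP. Then |QG| = |G − Q| = 78.36.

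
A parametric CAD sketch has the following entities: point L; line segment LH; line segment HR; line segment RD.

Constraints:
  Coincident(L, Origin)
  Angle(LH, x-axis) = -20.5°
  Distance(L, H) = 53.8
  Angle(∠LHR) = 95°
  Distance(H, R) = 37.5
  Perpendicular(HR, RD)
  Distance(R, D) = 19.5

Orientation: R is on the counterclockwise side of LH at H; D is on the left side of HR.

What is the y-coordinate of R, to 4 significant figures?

15.01

L is at the origin; LH runs at -20.5° with length 53.8, so H = 53.8·(cos -20.5°, sin -20.5°) = (50.39, -18.84). ∠LHR = 95.0°, so HR runs at -20.5° + (180° − 95.0°) = 64.50° from the x-axis; with |HR| = 37.5, R = H + 37.5·(cos 64.50°, sin 64.50°) = (66.54, 15.01). So R.y = 15.01.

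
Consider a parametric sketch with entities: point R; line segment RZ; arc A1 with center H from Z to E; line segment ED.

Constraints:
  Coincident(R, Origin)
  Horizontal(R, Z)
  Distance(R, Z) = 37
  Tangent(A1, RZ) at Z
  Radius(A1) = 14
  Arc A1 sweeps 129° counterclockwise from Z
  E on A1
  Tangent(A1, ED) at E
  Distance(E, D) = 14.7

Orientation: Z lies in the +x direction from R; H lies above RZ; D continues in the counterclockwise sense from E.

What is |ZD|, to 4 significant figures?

34.27

R is at the origin; RZ is horizontal with |RZ| = 37.0 and Z on the +x side, so Z = (37.00, 0.000). A1 meets RZ tangentially, so HZ is at right angles to RZ, so H = Z + (0, 14) = (37.00, 14.00). On A1, Z sits at bearing -90° from H; a 129° counterclockwise sweep puts E at bearing 39°, so E = H + 14.0·(cos 39°, sin 39°) = (47.88, 22.81). The tangent condition forces HE to be normal to ED, so ED runs along (−sin 39°, cos 39°); with |ED| = 14.7, D = (38.63, 34.23). Then |ZD| = |D − Z| = 34.27.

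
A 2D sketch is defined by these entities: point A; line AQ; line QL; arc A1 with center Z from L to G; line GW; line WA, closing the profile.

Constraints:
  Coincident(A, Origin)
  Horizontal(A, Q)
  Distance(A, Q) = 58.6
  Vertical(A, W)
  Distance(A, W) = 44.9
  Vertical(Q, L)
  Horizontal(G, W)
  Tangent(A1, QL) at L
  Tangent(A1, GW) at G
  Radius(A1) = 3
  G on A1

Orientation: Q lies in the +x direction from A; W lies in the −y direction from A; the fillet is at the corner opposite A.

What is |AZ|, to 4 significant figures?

69.62

A is at the origin; AQ is horizontal with |AQ| = 58.6 and Q on the +x side, so Q = (58.60, 0.000). AW is vertical with |AW| = 44.9 and W on the −y side, so W = (0.000, -44.90). The virtual corner opposite A is at (58.60, -44.90). The tangent condition forces ZL to be normal to QL and the tangent condition forces ZG to be normal to GW, with radius 3.0, so the center Z sits 3.0 in from both sides at Z = (55.60, -41.90). Then |AZ| = |Z − A| = 69.62.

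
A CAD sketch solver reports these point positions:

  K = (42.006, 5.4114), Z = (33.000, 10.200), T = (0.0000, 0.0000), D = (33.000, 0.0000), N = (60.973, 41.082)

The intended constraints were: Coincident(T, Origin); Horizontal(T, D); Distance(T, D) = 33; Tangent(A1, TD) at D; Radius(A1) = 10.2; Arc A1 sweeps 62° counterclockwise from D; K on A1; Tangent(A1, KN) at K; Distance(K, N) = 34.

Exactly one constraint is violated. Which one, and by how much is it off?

Distance(K, N) = 34 — off by 6.40.

T = (0.00, 0.00) ✓; T.y = 0.00, D.y = 0.00 ✓; |TD| = 33.00 ✓; ∠(ZD, DT) = 90.00° ✓; |ZD| = 10.20 ✓; bearing(Z→K) − bearing(Z→D) = 62.00° ✓; |ZK| = 10.20 ✓; ∠(ZK, KN) = 90.00° ✓; |KN| = 40.40 ✗.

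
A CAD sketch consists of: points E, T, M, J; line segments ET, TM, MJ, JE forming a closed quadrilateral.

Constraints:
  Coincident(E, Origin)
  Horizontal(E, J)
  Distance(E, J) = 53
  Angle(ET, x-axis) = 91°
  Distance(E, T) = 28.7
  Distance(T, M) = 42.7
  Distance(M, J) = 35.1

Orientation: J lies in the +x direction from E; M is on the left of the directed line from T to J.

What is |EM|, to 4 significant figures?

53.57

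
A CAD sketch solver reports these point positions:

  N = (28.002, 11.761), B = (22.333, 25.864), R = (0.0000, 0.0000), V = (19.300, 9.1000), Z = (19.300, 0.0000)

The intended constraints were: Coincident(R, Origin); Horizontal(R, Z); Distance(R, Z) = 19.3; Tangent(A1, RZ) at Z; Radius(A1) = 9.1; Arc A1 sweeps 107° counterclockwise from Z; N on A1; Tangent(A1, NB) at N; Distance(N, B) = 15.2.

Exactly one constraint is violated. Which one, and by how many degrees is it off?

Tangent(A1, NB) at N — off by 4.90°.

R = (0.00, 0.00) ✓; R.y = 0.00, Z.y = 0.00 ✓; |RZ| = 19.30 ✓; ∠(VZ, ZR) = 90.00° ✓; |VZ| = 9.100 ✓; bearing(V→N) − bearing(V→Z) = 107.0° ✓; |VN| = 9.100 ✓; ∠(VN, NB) = 85.10° ✗; |NB| = 15.20 ✓.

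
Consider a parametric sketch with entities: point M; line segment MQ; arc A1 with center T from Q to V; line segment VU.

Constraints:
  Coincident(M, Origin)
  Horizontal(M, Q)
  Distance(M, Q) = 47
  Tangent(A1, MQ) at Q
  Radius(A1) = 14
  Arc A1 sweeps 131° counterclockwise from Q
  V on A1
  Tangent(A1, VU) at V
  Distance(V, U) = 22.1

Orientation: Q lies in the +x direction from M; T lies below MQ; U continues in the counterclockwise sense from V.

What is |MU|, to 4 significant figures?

64.68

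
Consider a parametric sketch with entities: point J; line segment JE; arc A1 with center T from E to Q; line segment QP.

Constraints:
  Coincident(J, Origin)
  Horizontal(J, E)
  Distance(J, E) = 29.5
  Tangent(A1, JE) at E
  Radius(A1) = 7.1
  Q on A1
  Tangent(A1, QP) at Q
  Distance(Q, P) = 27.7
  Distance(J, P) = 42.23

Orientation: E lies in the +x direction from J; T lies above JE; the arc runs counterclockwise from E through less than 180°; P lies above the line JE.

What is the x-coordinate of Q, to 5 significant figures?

35.858

Checks: |TQ| = 7.100 ✓; ∠(TQ, QP) = 90.00° ✓; |QP| = 27.70 ✓; |JP| = 42.23 ✓.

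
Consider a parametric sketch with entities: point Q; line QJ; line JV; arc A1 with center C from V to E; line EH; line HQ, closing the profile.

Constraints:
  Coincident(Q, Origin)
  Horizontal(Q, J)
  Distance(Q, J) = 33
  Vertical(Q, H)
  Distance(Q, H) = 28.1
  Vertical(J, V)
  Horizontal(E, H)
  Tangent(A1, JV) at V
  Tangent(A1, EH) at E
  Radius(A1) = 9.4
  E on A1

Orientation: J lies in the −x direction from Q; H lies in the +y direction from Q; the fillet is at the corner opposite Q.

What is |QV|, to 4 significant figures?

37.93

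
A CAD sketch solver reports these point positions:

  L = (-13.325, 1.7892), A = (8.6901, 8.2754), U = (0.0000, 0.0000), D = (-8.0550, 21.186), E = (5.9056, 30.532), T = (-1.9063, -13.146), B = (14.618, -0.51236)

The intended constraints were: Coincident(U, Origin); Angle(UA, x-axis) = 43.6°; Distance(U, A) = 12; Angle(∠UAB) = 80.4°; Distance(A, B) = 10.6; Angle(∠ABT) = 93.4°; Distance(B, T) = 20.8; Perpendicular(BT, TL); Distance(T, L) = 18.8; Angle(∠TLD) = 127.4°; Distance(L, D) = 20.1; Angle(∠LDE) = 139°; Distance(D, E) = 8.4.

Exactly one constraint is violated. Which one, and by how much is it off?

Distance(D, E) = 8.4 — off by 8.40.

U = (0.00, 0.00) ✓; UA at 43.60° ✓; |UA| = 12.00 ✓; ∠UAB = 80.40° ✓; |AB| = 10.60 ✓; ∠ABT = 93.40° ✓; |BT| = 20.80 ✓; ∠(BT, TL) = 90.00° ✓; |TL| = 18.80 ✓; ∠TLD = 127.4° ✓; |LD| = 20.10 ✓; ∠LDE = 139.0° ✓; |DE| = 16.80 ✗.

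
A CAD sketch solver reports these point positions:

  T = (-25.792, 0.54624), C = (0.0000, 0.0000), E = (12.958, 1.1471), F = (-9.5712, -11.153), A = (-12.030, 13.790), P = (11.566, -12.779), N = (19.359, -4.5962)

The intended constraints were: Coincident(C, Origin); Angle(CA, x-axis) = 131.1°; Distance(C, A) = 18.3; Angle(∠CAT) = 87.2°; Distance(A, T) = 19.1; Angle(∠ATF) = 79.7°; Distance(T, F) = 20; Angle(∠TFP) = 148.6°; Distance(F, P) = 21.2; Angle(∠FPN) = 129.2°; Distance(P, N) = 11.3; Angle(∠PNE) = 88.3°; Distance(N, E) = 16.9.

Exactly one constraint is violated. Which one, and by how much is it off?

Distance(N, E) = 16.9 — off by 8.30.

C = (0.00, 0.00) ✓; CA at 131.1° ✓; |CA| = 18.30 ✓; ∠CAT = 87.20° ✓; |AT| = 19.10 ✓; ∠ATF = 79.70° ✓; |TF| = 20.00 ✓; ∠TFP = 148.6° ✓; |FP| = 21.20 ✓; ∠FPN = 129.2° ✓; |PN| = 11.30 ✓; ∠PNE = 88.30° ✓; |NE| = 8.600 ✗.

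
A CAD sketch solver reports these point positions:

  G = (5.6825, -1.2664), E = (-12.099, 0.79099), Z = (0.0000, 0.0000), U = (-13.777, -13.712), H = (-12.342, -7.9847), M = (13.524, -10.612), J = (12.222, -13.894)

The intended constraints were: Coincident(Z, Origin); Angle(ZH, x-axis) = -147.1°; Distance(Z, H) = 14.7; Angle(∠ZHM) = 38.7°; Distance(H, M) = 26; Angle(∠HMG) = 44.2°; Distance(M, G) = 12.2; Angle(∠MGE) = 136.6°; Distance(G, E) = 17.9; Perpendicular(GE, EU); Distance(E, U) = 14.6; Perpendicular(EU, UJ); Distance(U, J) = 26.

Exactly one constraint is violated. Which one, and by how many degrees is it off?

Perpendicular(EU, UJ) — off by 6.20°.

Z = (0.00, 0.00) ✓; ZH at -147.1° ✓; |ZH| = 14.70 ✓; ∠ZHM = 38.70° ✓; |HM| = 26.00 ✓; ∠HMG = 44.20° ✓; |MG| = 12.20 ✓; ∠MGE = 136.6° ✓; |GE| = 17.90 ✓; ∠(GE, EU) = 90.00° ✓; |EU| = 14.60 ✓; ∠(EU, UJ) = 96.20° ✗; |UJ| = 26.00 ✓.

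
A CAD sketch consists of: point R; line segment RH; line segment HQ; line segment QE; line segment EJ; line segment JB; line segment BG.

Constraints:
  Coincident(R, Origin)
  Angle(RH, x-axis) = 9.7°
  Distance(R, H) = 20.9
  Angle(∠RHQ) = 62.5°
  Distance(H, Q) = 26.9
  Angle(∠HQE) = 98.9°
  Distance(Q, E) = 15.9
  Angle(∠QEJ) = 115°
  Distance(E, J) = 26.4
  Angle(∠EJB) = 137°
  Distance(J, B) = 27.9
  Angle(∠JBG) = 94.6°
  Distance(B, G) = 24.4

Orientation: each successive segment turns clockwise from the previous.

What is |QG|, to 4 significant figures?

45.12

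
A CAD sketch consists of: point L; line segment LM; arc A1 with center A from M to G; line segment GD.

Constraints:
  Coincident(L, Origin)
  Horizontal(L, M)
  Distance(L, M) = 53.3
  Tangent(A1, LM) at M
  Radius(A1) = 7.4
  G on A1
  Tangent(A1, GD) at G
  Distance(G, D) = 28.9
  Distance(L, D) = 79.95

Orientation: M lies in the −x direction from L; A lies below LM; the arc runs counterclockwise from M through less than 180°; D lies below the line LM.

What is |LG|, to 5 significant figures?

59.677

Checks: |LM| = 53.30 ✓; |AG| = 7.400 ✓; ∠(AG, GD) = 90.00° ✓; |GD| = 28.90 ✓; |LD| = 79.95 ✓.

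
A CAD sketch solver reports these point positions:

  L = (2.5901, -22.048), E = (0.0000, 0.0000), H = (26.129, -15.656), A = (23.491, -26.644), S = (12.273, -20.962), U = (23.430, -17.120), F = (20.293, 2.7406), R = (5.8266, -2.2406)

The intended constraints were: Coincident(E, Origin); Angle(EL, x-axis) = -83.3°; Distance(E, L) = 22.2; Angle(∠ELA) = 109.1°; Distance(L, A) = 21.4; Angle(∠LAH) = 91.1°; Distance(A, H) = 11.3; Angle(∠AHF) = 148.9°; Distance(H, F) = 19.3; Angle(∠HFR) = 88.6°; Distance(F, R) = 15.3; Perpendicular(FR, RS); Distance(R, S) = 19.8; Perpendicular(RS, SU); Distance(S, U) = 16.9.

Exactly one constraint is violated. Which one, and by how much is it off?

Distance(S, U) = 16.9 — off by 5.10.

E = (0.00, 0.00) ✓; EL at -83.30° ✓; |EL| = 22.20 ✓; ∠ELA = 109.1° ✓; |LA| = 21.40 ✓; ∠LAH = 91.10° ✓; |AH| = 11.30 ✓; ∠AHF = 148.9° ✓; |HF| = 19.30 ✓; ∠HFR = 88.60° ✓; |FR| = 15.30 ✓; ∠(FR, RS) = 90.00° ✓; |RS| = 19.80 ✓; ∠(RS, SU) = 90.00° ✓; |SU| = 11.80 ✗.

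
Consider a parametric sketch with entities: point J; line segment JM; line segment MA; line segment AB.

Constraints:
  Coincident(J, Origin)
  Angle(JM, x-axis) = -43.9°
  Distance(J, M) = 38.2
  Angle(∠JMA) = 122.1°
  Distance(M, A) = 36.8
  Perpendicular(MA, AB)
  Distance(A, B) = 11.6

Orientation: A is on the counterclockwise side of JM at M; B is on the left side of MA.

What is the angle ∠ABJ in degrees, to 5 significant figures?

109.98°

J is at the origin; JM runs at -43.9° with length 38.2, so M = 38.2·(cos -43.9°, sin -43.9°) = (27.525, -26.488). ∠JMA = 122.1°, so MA runs at -43.9° + (180° − 122.1°) = 14.000° from the x-axis; with |MA| = 36.8, A = M + 36.8·(cos 14.000°, sin 14.000°) = (63.232, -17.585). MA ⟂ AB; with |AB| = 11.6 on the left of MA, B = A + 11.6·(-0.24192, 0.97030) = (60.426, -6.3298). Then cos ∠ABJ = BA·BJ / (|BA||BJ|), giving 109.98°.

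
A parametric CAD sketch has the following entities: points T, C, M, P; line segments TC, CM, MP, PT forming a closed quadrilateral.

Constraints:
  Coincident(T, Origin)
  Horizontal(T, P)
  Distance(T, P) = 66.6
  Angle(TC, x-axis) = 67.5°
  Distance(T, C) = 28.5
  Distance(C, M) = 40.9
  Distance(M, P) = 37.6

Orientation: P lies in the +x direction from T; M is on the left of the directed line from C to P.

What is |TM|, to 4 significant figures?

61.45

Checks: |CM| = 40.90 ✓; |MP| = 37.60 ✓.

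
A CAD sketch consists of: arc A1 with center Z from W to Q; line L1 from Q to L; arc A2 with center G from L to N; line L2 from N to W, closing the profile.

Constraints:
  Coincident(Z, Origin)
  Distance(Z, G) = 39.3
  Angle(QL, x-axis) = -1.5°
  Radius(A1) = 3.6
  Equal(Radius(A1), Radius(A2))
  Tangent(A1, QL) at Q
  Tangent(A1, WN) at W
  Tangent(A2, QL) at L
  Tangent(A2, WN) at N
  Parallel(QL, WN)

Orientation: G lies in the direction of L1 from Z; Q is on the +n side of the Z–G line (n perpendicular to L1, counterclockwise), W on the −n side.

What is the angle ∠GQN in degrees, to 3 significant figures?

5.15°

Tangency of A1 to both parallel lines with radius 3.6 puts Q and W at Z ± 3.6·n: Q = (0.0942, 3.60), W = (-0.0942, -3.60). Equal radii place L and N the same way about G: L = G + 3.6·n = (39.4, 2.57), N = G − 3.6·n = (39.2, -4.63). Then cos ∠GQN = QG·QN / (|QG||QN|), giving 5.15°.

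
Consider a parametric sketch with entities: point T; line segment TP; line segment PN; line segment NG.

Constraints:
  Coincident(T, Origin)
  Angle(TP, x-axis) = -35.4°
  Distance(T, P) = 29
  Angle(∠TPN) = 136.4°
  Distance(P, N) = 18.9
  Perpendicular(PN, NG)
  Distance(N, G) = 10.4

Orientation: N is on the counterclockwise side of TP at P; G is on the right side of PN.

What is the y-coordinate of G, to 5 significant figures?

-24.397

T is at the origin; TP runs at -35.4° with length 29.0, so P = 29.0·(cos -35.4°, sin -35.4°) = (23.639, -16.799). ∠TPN = 136.4°, so PN runs at -35.4° + (180° − 136.4°) = 8.2000° from the x-axis; with |PN| = 18.9, N = P + 18.9·(cos 8.2000°, sin 8.2000°) = (42.345, -14.103). PN is perpendicular to NG; with |NG| = 10.4 on the right of PN, G = N + 10.4·(0.14263, -0.98978) = (43.829, -24.397). So G.y = -24.397.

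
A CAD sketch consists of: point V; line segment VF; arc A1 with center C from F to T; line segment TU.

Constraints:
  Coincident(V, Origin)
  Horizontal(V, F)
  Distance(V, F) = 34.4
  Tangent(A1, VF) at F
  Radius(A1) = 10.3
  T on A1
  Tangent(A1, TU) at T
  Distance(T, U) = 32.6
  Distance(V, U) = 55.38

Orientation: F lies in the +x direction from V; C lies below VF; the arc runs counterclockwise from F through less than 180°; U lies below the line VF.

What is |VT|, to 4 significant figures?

27.70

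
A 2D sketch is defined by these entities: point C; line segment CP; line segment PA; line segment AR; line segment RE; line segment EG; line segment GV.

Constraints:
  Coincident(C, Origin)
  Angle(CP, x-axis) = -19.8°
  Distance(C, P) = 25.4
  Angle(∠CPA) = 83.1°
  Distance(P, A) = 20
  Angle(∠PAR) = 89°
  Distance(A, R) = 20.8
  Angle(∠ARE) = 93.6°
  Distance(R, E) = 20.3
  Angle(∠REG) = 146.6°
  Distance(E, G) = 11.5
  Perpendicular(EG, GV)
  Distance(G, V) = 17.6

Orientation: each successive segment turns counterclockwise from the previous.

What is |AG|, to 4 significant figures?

34.38

C is at the origin; CP runs at -19.8° with length 25.4, so P = (23.90, -8.604). ∠CPA = 83.1° gives PA at 77.10° from the x-axis; with |PA| = 20.0, A = (28.36, 10.89). ∠PAR = 89.0° gives AR at 168.1° from the x-axis; with |AR| = 20.8, R = (8.010, 15.18). ∠ARE = 93.6° gives RE at -105.5° from the x-axis; with |RE| = 20.3, E = (2.585, -4.381). ∠REG = 146.6° gives EG at -72.10° from the x-axis; with |EG| = 11.5, G = (6.120, -15.32). Then |AG| = |G − A| = 34.38.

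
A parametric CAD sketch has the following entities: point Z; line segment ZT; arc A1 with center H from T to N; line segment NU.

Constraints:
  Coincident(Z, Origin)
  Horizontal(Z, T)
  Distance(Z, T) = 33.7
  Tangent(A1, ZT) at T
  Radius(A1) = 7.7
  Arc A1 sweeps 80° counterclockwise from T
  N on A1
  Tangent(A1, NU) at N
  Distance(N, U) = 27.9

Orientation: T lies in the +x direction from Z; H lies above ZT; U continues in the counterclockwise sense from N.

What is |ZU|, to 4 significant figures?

57.21

On A1, T sits at bearing -90° from H; an 80° counterclockwise sweep puts N at bearing -10°, so N = H + 7.7·(cos -10°, sin -10°) = (41.28, 6.363). Since A1 is tangent to NU there, HN ⟂ NU, so NU runs along (−sin -10°, cos -10°); with |NU| = 27.9, U = (46.13, 33.84). Then |ZU| = |U − Z| = 57.21.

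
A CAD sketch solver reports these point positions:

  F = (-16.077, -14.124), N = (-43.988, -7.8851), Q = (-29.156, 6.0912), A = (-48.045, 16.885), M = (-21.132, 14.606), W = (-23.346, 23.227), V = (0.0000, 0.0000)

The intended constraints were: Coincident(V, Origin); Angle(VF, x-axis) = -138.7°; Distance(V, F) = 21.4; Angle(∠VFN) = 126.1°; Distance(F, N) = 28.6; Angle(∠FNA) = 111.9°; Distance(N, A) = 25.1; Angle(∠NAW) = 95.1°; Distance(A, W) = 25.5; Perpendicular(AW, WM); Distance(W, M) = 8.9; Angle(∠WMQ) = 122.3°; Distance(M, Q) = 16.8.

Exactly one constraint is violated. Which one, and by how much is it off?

Distance(M, Q) = 16.8 — off by 5.10.

V = (0.00, 0.00) ✓; VF at -138.7° ✓; |VF| = 21.40 ✓; ∠VFN = 126.1° ✓; |FN| = 28.60 ✓; ∠FNA = 111.9° ✓; |NA| = 25.10 ✓; ∠NAW = 95.10° ✓; |AW| = 25.50 ✓; ∠(AW, WM) = 90.00° ✓; |WM| = 8.901 ✓; ∠WMQ = 122.3° ✓; |MQ| = 11.70 ✗.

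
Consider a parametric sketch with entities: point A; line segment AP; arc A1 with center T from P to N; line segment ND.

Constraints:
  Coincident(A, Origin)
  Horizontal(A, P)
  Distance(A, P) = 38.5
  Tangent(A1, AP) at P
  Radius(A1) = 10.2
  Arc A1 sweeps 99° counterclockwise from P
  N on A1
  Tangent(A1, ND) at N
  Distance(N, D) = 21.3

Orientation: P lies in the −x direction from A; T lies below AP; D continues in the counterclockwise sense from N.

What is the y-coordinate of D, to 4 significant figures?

-32.83

A is at the origin; AP is horizontal with |AP| = 38.5 and P on the −x side, so P = (-38.50, 0.000). The tangent condition forces TP to be normal to AP, so T = P + (0, -10.2) = (-38.50, -10.20). On A1, P sits at bearing 90° from T; a 99° counterclockwise sweep puts N at bearing 189°, so N = T + 10.2·(cos 189°, sin 189°) = (-48.57, -11.80). A1 meets ND tangentially, so TN is at right angles to ND, so ND runs along (−sin 189°, cos 189°); with |ND| = 21.3, D = (-45.24, -32.83). So D.y = -32.83.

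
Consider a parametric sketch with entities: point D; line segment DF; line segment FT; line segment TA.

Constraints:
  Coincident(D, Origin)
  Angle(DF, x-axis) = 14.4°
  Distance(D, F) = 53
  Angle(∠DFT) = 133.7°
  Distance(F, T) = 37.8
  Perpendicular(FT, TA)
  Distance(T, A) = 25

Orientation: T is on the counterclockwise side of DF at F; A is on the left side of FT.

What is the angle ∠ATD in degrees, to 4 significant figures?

62.76°

∠DFT = 133.7°, so FT runs at 14.4° + (180° − 133.7°) = 60.70° from the x-axis; with |FT| = 37.8, T = F + 37.8·(cos 60.70°, sin 60.70°) = (69.83, 46.14). The perpendicularity gives TA at right angles to FT; with |TA| = 25.0 on the left of FT, A = T + 25.0·(-0.8721, 0.4894) = (48.03, 58.38). Then cos ∠ATD = TA·TD / (|TA||TD|), giving 62.76°.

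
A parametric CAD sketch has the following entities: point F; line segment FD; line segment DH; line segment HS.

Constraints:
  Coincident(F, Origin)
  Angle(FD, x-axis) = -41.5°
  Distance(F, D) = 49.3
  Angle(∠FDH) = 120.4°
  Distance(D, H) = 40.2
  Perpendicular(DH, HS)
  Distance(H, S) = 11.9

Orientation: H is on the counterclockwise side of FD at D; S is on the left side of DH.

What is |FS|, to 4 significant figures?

71.99

F is at the origin; FD runs at -41.5° with length 49.3, so D = 49.3·(cos -41.5°, sin -41.5°) = (36.92, -32.67). ∠FDH = 120.4°, so DH runs at -41.5° + (180° − 120.4°) = 18.10° from the x-axis; with |DH| = 40.2, H = D + 40.2·(cos 18.10°, sin 18.10°) = (75.13, -20.18). DH ⟂ HS; with |HS| = 11.9 on the left of DH, S = H + 11.9·(-0.3107, 0.9505) = (71.44, -8.867). Then |FS| = |S − F| = 71.99.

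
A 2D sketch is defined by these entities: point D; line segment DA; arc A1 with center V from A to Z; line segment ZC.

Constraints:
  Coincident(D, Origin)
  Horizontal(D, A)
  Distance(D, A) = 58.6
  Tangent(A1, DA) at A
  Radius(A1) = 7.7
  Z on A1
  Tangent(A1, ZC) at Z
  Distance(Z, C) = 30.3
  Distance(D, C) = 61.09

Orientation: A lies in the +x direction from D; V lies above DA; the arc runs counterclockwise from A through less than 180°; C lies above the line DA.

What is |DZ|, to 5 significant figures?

66.122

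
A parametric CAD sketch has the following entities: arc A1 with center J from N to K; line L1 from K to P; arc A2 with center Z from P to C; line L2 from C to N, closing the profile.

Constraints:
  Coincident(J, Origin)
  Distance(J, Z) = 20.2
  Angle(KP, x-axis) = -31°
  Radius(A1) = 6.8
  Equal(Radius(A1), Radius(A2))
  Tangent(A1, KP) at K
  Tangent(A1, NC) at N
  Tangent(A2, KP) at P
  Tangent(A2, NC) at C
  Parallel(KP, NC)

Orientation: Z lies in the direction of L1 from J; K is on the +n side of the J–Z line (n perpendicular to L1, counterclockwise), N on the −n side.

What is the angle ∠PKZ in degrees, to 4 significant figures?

18.60°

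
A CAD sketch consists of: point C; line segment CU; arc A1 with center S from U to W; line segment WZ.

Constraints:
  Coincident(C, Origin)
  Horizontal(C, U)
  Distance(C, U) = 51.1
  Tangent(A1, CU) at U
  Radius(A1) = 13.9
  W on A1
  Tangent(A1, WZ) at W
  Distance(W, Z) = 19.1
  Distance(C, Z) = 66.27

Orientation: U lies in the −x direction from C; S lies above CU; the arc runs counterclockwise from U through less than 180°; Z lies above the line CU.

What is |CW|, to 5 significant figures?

47.635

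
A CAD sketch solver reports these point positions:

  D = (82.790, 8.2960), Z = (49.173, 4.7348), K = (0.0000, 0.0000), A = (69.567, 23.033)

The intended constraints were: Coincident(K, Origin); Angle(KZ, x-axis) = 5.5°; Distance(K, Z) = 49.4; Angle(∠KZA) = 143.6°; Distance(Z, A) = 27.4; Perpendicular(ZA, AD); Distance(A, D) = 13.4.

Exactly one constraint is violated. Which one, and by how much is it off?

Distance(A, D) = 13.4 — off by 6.40.

K = (0.00, 0.00) ✓; KZ at 5.500° ✓; |KZ| = 49.40 ✓; ∠KZA = 143.6° ✓; |ZA| = 27.40 ✓; ∠(ZA, AD) = 90.00° ✓; |AD| = 19.80 ✗.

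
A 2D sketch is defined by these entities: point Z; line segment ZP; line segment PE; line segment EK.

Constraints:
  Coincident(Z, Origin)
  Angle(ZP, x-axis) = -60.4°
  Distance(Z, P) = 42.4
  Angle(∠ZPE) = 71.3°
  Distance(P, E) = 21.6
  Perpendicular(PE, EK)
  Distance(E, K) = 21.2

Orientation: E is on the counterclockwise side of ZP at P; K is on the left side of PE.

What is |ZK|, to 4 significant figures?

20.58

Z is at the origin; ZP runs at -60.4° with length 42.4, so P = 42.4·(cos -60.4°, sin -60.4°) = (20.94, -36.87). ∠ZPE = 71.3°, so PE runs at -60.4° + (180° − 71.3°) = 48.30° from the x-axis; with |PE| = 21.6, E = P + 21.6·(cos 48.30°, sin 48.30°) = (35.31, -20.74). The perpendicularity gives EK at right angles to PE; with |EK| = 21.2 on the left of PE, K = E + 21.2·(-0.7466, 0.6652) = (19.48, -6.636). Then |ZK| = |K − Z| = 20.58.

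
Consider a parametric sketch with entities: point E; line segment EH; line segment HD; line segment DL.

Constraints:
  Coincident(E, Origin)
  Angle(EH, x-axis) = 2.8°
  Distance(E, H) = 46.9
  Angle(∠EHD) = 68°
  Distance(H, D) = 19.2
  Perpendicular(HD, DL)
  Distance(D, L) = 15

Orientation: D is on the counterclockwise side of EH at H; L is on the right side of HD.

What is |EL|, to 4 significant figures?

58.51

E is at the origin; EH runs at 2.8° with length 46.9, so H = 46.9·(cos 2.8°, sin 2.8°) = (46.84, 2.291). ∠EHD = 68.0°, so HD runs at 2.8° + (180° − 68.0°) = 114.8° from the x-axis; with |HD| = 19.2, D = H + 19.2·(cos 114.8°, sin 114.8°) = (38.79, 19.72). The perpendicularity gives DL at right angles to HD; with |DL| = 15.0 on the right of HD, L = D + 15.0·(0.9078, 0.4195) = (52.41, 26.01). Then |EL| = |L − E| = 58.51.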